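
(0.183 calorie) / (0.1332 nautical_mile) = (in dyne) 310.4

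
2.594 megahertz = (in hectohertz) 2.594e+04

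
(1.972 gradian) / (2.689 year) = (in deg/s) 2.093e-08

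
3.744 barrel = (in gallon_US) 157.2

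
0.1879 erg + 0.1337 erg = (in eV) 2.007e+11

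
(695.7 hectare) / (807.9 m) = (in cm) 8.611e+05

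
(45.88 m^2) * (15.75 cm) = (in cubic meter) 7.226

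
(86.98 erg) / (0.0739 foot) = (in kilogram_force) 3.938e-05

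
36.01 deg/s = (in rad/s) 0.6285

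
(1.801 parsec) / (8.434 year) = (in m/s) 2.089e+08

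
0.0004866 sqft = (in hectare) 4.521e-09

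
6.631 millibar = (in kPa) 0.6631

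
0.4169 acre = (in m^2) 1687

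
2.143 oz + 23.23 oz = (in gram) 719.3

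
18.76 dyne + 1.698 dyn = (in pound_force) 4.599e-05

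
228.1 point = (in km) 8.047e-05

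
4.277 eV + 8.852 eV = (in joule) 2.103e-18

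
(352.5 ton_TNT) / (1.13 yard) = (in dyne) 1.427e+17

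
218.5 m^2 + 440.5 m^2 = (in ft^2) 7093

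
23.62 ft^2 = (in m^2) 2.194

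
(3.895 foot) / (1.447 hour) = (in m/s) 0.0002279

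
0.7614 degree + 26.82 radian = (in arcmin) 9.225e+04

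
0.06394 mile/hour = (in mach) 8.395e-05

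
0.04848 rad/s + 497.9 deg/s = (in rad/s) 8.738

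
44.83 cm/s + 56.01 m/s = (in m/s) 56.46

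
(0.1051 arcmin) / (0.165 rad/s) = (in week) 3.064e-10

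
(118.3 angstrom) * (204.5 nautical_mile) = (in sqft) 0.04823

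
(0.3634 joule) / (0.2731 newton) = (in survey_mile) 0.0008268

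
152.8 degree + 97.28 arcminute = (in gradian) 171.6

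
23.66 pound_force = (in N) 105.2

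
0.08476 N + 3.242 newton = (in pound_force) 0.7479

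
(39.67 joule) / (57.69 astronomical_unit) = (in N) 4.597e-12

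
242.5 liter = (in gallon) 64.06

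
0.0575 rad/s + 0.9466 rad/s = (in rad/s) 1.004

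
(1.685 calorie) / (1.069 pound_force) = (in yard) 1.621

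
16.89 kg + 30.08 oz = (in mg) 1.774e+07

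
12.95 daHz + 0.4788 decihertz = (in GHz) 1.295e-07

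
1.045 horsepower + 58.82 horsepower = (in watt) 4.464e+04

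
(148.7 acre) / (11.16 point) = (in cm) 1.528e+10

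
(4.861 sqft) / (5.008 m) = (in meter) 0.09018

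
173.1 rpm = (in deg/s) 1039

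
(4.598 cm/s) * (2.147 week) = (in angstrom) 5.971e+14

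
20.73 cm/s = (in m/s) 0.2073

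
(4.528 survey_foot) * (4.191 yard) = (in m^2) 5.289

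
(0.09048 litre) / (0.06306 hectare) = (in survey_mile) 8.916e-11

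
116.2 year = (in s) 3.664e+09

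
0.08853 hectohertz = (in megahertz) 8.853e-06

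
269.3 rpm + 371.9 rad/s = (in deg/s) 2.292e+04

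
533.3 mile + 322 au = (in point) 1.365e+17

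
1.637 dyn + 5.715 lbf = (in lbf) 5.715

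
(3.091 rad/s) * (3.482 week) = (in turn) 1.036e+06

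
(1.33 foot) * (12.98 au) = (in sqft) 8.473e+12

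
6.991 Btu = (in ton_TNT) 1.763e-06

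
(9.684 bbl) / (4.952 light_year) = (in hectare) 3.286e-21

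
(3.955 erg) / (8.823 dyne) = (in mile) 2.785e-06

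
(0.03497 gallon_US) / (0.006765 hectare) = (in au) 1.308e-17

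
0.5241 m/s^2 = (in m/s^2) 0.5241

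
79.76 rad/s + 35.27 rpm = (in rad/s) 83.45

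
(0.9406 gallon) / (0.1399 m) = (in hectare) 2.545e-06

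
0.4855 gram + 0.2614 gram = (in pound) 0.001647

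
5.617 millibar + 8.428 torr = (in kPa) 1.685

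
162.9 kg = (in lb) 359.1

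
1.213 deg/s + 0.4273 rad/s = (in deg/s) 25.7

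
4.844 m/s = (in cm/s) 484.4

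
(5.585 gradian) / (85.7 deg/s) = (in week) 9.698e-08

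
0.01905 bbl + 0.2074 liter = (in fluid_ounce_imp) 113.9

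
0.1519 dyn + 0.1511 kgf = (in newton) 1.482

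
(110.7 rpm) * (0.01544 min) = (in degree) 615.3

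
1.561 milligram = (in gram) 0.001561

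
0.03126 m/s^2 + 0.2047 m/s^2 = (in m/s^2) 0.236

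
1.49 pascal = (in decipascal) 14.9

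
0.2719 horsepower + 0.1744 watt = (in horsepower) 0.2721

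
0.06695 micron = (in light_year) 7.077e-24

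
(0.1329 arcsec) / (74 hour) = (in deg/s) 1.386e-10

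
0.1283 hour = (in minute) 7.698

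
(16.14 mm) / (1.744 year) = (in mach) 8.619e-13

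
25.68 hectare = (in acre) 63.46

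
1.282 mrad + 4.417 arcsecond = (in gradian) 0.08298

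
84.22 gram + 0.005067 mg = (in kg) 0.08422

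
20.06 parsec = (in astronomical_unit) 4.138e+06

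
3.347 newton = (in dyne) 3.347e+05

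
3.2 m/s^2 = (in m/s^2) 3.2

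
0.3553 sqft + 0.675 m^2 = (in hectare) 7.08e-05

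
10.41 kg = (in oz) 367.2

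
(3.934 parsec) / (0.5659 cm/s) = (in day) 2.483e+14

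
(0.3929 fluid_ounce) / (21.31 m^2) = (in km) 5.453e-10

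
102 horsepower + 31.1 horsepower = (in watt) 9.925e+04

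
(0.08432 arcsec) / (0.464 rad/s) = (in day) 1.02e-11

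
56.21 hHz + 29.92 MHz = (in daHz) 2.993e+06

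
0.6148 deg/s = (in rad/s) 0.01073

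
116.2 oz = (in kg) 3.294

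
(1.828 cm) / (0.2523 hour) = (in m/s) 2.013e-05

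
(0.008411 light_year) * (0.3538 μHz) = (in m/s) 2.815e+07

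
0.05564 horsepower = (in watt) 41.49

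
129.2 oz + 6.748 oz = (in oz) 135.9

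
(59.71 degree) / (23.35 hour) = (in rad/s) 1.24e-05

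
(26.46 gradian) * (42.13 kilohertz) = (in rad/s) 1.751e+04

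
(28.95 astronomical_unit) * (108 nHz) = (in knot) 9.092e+05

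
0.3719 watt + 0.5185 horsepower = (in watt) 387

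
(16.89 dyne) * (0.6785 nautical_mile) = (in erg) 2.122e+06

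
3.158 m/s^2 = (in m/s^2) 3.158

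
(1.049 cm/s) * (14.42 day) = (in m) 1.307e+04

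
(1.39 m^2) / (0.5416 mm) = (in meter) 2566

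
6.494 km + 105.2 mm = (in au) 4.341e-08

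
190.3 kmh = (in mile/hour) 118.2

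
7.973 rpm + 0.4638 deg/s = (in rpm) 8.05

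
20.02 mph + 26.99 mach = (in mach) 27.02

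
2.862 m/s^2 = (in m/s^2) 2.862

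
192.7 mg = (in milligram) 192.7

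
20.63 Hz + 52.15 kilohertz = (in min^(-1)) 3.13e+06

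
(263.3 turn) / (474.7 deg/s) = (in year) 6.332e-06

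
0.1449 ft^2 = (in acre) 3.326e-06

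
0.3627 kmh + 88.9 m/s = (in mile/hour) 199.1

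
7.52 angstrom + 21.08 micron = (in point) 0.05976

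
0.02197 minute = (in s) 1.318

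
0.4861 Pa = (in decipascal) 4.861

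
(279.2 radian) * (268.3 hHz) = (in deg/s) 4.292e+08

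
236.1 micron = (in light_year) 2.496e-20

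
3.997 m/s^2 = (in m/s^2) 3.997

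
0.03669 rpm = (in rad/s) 0.003842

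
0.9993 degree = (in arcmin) 59.96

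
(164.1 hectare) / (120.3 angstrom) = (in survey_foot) 4.475e+14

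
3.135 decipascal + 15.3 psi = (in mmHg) 791.2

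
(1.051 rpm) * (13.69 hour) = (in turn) 863.3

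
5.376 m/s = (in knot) 10.45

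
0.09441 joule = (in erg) 9.441e+05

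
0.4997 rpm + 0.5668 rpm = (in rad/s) 0.1117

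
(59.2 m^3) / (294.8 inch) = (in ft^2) 85.1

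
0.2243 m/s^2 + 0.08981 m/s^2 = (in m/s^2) 0.3141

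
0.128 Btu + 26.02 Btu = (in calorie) 6594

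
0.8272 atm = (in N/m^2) 8.382e+04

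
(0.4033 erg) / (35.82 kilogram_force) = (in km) 1.148e-13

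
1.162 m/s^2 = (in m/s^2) 1.162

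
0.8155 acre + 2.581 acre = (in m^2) 1.375e+04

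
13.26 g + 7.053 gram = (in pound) 0.04478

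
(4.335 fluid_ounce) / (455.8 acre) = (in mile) 4.319e-14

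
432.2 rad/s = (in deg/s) 2.476e+04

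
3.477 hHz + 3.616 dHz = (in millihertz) 3.481e+05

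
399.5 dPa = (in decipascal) 399.5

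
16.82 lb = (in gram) 7629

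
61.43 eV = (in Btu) 9.329e-21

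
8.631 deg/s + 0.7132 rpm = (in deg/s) 12.91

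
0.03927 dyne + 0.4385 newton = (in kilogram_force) 0.04471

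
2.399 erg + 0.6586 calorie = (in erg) 2.756e+07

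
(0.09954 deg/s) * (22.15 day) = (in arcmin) 1.143e+07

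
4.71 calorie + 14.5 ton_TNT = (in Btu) 5.75e+07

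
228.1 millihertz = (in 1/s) 0.2281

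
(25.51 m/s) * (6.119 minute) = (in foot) 3.073e+04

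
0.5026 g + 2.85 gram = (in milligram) 3353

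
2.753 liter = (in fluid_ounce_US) 93.09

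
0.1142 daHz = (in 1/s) 1.142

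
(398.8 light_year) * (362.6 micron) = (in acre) 3.381e+11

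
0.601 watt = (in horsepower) 0.000806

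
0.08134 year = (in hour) 712.5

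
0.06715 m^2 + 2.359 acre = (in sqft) 1.028e+05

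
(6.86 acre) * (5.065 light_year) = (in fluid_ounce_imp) 4.682e+25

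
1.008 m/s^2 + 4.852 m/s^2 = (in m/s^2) 5.86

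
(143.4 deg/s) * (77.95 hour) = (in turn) 1.118e+05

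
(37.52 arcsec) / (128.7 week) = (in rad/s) 2.337e-12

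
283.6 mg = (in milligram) 283.6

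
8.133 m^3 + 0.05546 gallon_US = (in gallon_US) 2149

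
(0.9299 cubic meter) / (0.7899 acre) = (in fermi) 2.909e+11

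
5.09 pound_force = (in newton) 22.64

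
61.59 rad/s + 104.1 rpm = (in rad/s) 72.49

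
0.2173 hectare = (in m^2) 2173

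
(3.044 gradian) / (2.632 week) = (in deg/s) 1.721e-06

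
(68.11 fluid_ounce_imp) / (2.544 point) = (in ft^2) 23.21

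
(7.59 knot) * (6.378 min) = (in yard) 1634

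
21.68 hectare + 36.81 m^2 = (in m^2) 2.168e+05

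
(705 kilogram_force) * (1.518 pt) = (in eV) 2.311e+19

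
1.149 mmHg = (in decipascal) 1532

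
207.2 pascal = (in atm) 0.002045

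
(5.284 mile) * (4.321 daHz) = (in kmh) 1.323e+06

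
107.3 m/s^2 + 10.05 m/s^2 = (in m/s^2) 117.3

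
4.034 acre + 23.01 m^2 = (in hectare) 1.635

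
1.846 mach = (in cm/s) 6.286e+04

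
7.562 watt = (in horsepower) 0.01014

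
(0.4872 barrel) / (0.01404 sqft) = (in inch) 2338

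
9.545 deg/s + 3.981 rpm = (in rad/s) 0.5835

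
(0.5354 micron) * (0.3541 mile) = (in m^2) 0.0003051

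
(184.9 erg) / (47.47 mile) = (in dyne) 2.42e-05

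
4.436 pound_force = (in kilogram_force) 2.012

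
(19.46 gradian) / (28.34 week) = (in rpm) 1.703e-07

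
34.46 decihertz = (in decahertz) 0.3446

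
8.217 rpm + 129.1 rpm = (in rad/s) 14.38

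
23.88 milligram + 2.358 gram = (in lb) 0.005251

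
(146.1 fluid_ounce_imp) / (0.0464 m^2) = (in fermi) 8.946e+13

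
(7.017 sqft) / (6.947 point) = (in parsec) 8.62e-15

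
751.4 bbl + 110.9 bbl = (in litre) 1.371e+05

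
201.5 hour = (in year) 0.023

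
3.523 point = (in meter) 0.001243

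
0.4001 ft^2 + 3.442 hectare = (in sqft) 3.705e+05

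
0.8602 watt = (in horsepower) 0.001154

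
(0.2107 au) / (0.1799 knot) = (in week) 5.631e+05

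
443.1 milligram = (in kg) 0.0004431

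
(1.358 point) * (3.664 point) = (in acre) 1.53e-10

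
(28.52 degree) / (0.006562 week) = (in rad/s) 0.0001254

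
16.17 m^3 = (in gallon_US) 4272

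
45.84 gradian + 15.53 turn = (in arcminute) 3.379e+05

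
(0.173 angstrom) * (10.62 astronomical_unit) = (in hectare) 0.002749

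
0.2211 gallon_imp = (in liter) 1.005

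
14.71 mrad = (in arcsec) 3034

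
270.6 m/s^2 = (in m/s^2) 270.6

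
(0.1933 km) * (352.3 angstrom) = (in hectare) 6.81e-10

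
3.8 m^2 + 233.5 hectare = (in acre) 577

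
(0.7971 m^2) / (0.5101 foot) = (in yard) 5.607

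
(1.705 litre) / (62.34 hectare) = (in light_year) 2.891e-25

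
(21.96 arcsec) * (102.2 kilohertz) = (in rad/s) 10.88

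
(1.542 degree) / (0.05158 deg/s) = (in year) 9.48e-07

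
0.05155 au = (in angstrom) 7.712e+19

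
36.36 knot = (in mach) 0.05493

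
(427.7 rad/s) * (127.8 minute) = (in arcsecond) 6.765e+11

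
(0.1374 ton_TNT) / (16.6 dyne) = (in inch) 1.363e+14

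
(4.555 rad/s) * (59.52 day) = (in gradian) 1.491e+09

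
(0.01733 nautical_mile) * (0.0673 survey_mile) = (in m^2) 3476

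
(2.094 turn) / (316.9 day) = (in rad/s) 4.805e-07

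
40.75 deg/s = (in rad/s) 0.7112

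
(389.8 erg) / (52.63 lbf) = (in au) 1.113e-18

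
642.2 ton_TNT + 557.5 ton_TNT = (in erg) 5.02e+19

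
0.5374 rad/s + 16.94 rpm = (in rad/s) 2.311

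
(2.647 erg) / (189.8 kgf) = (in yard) 1.555e-10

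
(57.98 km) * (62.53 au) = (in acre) 1.34e+14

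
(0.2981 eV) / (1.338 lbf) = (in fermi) 8.025e-06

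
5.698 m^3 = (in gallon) 1505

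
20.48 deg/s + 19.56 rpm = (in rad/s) 2.406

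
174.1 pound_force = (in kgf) 78.97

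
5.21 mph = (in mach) 0.00684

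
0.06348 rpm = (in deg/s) 0.3809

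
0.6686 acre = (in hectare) 0.2706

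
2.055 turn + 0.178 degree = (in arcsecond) 2.664e+06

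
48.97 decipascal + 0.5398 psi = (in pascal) 3727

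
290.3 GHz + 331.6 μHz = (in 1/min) 1.742e+13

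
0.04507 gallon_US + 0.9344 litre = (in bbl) 0.00695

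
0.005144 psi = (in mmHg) 0.266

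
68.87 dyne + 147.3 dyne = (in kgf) 0.0002204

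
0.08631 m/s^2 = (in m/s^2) 0.08631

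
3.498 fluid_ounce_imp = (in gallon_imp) 0.02186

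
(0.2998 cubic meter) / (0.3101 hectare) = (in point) 0.274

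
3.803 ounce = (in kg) 0.1078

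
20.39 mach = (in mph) 1.553e+04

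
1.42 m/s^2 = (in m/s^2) 1.42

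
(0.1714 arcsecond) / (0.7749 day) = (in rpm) 1.185e-10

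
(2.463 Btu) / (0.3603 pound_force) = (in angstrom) 1.621e+13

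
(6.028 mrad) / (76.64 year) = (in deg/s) 1.429e-10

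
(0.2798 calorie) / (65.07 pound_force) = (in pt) 11.46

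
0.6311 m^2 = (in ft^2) 6.793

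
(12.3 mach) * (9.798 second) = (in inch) 1.616e+06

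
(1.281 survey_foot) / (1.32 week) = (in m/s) 4.891e-07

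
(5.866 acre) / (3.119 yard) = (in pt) 2.359e+07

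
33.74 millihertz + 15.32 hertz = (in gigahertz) 1.535e-08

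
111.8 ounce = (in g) 3169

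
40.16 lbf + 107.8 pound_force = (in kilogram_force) 67.11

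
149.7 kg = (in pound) 330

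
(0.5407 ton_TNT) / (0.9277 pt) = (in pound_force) 1.554e+12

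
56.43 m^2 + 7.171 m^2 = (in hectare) 0.00636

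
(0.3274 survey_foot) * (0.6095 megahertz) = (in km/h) 2.19e+05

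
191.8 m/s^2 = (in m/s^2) 191.8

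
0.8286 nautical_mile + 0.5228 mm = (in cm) 1.535e+05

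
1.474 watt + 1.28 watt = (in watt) 2.754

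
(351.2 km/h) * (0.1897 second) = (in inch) 728.6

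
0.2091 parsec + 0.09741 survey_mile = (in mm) 6.452e+18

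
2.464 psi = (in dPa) 1.699e+05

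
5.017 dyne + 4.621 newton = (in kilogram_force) 0.4712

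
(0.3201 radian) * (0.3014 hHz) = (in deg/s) 552.8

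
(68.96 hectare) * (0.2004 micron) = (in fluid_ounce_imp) 4864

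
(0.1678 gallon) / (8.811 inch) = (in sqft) 0.03055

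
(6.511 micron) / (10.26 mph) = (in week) 2.347e-12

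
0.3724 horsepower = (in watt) 277.7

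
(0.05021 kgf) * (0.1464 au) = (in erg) 1.078e+17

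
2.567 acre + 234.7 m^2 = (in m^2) 1.062e+04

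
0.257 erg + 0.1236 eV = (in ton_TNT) 6.142e-18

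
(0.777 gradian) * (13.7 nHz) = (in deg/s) 9.58e-09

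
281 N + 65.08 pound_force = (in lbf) 128.3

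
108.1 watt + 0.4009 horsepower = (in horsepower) 0.5459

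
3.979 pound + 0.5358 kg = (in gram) 2341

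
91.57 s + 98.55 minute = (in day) 0.0695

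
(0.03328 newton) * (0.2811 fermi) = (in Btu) 8.867e-21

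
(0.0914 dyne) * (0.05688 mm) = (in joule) 5.199e-11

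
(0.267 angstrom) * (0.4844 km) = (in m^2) 1.293e-08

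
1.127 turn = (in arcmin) 2.434e+04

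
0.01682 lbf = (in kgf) 0.007629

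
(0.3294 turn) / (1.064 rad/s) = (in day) 2.251e-05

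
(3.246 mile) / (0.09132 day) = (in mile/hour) 1.481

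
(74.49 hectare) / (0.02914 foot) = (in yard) 9.172e+07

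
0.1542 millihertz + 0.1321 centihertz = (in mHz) 1.475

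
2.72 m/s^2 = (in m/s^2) 2.72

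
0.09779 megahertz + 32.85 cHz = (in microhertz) 9.779e+10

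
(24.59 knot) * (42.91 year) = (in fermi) 1.712e+25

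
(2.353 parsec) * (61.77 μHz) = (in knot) 8.718e+12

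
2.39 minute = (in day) 0.00166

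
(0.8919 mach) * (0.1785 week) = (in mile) 2.037e+04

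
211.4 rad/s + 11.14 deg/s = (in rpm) 2021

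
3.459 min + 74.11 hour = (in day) 3.09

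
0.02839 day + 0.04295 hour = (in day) 0.03018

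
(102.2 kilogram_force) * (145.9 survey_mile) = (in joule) 2.353e+08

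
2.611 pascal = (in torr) 0.01958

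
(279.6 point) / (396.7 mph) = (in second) 0.0005562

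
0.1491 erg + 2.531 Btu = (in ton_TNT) 6.382e-07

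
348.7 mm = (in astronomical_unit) 2.331e-12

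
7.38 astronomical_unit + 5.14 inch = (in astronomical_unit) 7.38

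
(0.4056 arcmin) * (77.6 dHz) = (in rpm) 0.008743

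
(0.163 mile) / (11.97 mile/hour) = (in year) 1.554e-06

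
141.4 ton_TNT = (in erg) 5.916e+18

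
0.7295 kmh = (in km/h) 0.7295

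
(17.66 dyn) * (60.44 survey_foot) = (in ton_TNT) 7.776e-13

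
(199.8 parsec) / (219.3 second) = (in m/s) 2.811e+16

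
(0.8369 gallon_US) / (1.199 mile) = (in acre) 4.057e-10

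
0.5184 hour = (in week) 0.003086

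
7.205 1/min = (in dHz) 1.201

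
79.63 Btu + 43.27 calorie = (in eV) 5.255e+23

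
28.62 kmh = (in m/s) 7.95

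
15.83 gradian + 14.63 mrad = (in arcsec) 5.431e+04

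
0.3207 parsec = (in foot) 3.247e+16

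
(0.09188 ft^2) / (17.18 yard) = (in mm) 0.5434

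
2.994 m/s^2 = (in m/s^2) 2.994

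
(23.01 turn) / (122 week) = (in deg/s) 0.0001123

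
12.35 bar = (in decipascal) 1.235e+07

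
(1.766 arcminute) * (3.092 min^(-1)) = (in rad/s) 2.647e-05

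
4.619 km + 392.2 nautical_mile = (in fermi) 7.31e+20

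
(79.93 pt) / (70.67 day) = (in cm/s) 4.618e-07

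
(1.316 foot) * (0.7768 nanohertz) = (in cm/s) 3.116e-08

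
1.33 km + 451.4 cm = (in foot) 4378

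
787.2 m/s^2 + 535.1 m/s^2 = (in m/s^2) 1322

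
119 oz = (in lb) 7.438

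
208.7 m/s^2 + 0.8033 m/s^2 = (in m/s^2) 209.5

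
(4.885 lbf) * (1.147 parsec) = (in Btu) 7.289e+14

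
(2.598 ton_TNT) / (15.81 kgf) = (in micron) 7.011e+13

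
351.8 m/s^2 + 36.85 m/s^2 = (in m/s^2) 388.7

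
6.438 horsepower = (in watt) 4801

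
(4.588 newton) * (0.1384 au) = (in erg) 9.499e+17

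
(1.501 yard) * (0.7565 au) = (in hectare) 1.553e+07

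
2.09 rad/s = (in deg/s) 119.7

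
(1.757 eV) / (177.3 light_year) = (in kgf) 1.711e-38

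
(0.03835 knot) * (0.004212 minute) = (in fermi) 4.986e+12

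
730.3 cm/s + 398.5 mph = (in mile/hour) 414.8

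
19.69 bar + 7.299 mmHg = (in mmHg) 1.478e+04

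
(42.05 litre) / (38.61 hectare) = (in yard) 1.191e-07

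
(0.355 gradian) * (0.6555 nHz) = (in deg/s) 2.094e-10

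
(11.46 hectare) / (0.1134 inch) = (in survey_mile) 2.472e+04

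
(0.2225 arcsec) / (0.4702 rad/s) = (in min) 3.824e-08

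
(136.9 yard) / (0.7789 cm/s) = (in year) 0.0005096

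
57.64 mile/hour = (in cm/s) 2577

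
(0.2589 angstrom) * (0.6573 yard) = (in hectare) 1.556e-15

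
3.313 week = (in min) 3.34e+04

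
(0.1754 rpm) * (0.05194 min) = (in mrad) 57.24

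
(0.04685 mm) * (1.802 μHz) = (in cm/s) 8.442e-09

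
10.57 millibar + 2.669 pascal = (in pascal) 1060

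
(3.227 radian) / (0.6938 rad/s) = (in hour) 0.001292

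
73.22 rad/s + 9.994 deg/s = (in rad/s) 73.39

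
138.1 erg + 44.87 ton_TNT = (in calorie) 4.487e+10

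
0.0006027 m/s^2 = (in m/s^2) 0.0006027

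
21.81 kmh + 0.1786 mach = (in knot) 130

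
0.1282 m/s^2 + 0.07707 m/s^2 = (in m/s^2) 0.2053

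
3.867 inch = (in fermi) 9.822e+13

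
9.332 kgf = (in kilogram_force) 9.332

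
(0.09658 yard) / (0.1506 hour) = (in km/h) 0.0005864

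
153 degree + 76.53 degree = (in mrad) 4006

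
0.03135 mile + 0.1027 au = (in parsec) 4.979e-07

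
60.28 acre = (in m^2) 2.439e+05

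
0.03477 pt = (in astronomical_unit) 8.199e-17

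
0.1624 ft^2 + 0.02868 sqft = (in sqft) 0.1911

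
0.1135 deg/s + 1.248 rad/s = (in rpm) 11.94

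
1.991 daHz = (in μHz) 1.991e+07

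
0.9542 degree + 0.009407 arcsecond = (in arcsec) 3435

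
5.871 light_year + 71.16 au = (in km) 5.555e+13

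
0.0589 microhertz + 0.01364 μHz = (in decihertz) 7.254e-07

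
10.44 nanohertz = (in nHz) 10.44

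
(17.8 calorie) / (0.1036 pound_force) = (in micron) 1.616e+08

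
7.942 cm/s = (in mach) 0.0002332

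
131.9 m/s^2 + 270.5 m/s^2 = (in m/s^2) 402.4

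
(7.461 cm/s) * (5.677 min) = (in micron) 2.541e+07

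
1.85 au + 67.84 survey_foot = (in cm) 2.768e+13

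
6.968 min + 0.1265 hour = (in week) 0.001444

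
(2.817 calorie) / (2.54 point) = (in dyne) 1.315e+09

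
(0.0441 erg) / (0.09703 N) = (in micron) 0.04545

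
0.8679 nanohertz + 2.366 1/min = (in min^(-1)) 2.366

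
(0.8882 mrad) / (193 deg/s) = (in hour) 7.324e-08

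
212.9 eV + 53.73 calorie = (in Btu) 0.2131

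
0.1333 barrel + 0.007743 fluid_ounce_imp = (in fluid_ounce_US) 716.6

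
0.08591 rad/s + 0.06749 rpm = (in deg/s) 5.327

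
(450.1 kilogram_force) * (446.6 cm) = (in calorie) 4711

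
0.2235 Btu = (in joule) 235.8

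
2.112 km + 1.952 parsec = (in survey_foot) 1.976e+17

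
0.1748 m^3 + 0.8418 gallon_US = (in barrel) 1.12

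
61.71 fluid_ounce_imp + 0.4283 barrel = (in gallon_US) 18.45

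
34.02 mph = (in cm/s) 1521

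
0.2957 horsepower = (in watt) 220.5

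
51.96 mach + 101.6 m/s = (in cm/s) 1.779e+06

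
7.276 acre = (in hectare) 2.944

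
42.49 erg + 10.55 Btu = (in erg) 1.113e+11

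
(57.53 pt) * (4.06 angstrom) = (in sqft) 8.869e-11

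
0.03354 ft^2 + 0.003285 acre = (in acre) 0.003286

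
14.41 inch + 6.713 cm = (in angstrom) 4.331e+09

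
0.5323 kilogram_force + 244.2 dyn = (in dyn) 5.223e+05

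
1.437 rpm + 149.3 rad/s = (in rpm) 1427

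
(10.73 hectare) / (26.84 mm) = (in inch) 1.574e+08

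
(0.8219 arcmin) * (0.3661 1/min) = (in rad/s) 1.459e-06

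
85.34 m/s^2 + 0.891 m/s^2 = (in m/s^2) 86.23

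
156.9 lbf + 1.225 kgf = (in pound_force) 159.6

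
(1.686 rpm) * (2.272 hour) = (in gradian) 9.193e+04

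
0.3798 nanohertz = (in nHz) 0.3798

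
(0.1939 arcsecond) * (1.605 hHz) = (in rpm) 0.001441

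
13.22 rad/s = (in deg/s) 757.5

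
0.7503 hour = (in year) 8.565e-05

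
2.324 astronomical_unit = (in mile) 2.16e+08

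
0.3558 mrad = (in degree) 0.02039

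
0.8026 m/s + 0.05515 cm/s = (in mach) 0.002359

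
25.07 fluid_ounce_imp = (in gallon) 0.1882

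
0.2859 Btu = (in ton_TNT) 7.209e-08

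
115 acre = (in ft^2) 5.009e+06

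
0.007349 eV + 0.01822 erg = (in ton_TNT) 4.355e-19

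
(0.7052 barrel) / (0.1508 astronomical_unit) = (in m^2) 4.97e-12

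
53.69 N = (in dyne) 5.369e+06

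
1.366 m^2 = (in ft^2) 14.7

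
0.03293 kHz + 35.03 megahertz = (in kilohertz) 3.503e+04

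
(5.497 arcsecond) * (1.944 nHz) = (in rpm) 4.947e-13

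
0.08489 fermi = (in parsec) 2.751e-33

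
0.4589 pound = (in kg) 0.2082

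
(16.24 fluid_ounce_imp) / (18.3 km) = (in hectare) 2.521e-12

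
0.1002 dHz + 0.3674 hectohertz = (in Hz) 36.75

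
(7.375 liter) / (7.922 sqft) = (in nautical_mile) 5.411e-06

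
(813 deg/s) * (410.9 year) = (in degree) 1.053e+13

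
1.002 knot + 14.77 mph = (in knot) 13.84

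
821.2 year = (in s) 2.59e+10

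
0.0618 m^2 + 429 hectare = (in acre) 1060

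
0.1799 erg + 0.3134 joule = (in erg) 3.134e+06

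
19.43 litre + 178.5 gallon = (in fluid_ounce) 2.351e+04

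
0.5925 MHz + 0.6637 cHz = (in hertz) 5.925e+05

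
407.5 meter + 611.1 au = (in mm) 9.142e+16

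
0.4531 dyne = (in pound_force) 1.019e-06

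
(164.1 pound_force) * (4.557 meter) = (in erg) 3.326e+10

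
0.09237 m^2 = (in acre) 2.283e-05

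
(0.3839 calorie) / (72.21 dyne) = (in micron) 2.224e+09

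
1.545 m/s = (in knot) 3.003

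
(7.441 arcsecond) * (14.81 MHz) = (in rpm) 5102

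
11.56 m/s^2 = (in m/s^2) 11.56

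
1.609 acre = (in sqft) 7.009e+04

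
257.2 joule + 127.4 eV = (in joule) 257.2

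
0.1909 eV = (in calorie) 7.31e-21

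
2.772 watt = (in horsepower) 0.003717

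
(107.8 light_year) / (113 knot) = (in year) 5.563e+08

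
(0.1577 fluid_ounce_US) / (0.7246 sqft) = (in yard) 7.577e-05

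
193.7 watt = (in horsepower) 0.2598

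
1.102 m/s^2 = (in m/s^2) 1.102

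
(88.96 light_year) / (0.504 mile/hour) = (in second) 3.735e+18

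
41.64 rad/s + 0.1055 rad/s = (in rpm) 398.6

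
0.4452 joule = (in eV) 2.779e+18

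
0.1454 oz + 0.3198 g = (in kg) 0.004442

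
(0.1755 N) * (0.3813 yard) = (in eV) 3.819e+17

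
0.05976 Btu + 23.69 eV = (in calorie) 15.07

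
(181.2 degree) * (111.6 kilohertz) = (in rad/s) 3.529e+05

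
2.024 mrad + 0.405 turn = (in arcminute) 8755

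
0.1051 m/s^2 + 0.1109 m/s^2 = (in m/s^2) 0.216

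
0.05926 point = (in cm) 0.002091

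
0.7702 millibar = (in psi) 0.01117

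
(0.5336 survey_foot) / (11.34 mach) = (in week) 6.964e-11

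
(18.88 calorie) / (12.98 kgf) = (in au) 4.148e-12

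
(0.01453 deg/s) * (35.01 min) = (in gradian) 33.91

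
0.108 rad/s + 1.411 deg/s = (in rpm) 1.266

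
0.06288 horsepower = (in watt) 46.89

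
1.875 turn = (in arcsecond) 2.43e+06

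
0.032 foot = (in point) 27.65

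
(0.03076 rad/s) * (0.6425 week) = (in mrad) 1.195e+07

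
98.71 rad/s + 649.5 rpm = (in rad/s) 166.7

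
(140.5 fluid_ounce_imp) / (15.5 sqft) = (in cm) 0.2772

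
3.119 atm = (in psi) 45.84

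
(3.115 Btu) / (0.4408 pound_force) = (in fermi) 1.676e+18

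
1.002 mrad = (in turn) 0.0001595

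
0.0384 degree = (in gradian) 0.04267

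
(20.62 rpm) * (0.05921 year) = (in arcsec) 8.317e+11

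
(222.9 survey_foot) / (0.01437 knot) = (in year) 0.0002914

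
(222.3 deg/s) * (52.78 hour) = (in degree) 4.224e+07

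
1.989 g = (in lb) 0.004385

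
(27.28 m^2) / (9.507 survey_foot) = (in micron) 9.414e+06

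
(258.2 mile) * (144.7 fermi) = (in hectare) 6.013e-12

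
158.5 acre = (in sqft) 6.904e+06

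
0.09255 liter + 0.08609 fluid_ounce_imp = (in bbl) 0.0005975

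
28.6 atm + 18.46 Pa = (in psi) 420.3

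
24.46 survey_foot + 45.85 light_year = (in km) 4.338e+14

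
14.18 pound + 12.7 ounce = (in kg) 6.792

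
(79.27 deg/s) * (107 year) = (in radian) 4.668e+09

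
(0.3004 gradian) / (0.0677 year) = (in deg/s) 1.266e-07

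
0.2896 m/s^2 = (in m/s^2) 0.2896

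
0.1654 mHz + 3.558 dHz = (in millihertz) 356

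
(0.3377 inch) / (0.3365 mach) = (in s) 7.486e-05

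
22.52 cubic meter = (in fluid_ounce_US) 7.615e+05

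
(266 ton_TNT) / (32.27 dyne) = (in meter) 3.449e+15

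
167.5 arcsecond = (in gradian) 0.0517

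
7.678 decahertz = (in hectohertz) 0.7678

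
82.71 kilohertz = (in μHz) 8.271e+10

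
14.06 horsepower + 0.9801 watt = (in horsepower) 14.06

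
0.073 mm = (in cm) 0.0073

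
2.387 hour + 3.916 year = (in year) 3.916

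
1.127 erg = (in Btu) 1.068e-10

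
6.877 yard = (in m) 6.288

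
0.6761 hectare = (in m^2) 6761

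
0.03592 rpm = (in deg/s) 0.2155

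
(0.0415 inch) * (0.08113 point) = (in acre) 7.455e-12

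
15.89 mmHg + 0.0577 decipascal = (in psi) 0.3073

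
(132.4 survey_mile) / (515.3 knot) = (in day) 0.009303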